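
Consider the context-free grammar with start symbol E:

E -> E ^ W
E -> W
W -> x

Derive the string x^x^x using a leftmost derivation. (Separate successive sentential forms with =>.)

E => E^W   [E -> E ^ W]
E^W => E^W^W   [E -> E ^ W]
E^W^W => W^W^W   [E -> W]
W^W^W => x^W^W   [W -> x]
x^W^W => x^x^W   [W -> x]
x^x^W => x^x^x   [W -> x]

E => E^W => E^W^W => W^W^W => x^W^W => x^x^W => x^x^x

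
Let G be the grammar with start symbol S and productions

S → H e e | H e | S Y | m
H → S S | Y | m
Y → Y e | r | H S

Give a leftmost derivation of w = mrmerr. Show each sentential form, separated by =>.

S => SY   [S → S Y]
SY => SYY   [S → S Y]
SYY => HeYY   [S → H e]
HeYY => SSeYY   [H → S S]
SSeYY => SYSeYY   [S → S Y]
SYSeYY => mYSeYY   [S → m]
mYSeYY => mrSeYY   [Y → r]
mrSeYY => mrmeYY   [S → m]
mrmeYY => mrmerY   [Y → r]
mrmerY => mrmerr   [Y → r]

S => SY => SYY => HeYY => SSeYY => SYSeYY => mYSeYY => mrSeYY => mrmeYY => mrmerY => mrmerr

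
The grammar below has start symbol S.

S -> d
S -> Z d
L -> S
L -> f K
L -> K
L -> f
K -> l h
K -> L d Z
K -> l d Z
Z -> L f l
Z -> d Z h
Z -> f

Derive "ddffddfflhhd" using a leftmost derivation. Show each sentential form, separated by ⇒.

S ⇒ Zd   [S -> Z d]
Zd ⇒ dZhd   [Z -> d Z h]
dZhd ⇒ ddZhhd   [Z -> d Z h]
ddZhhd ⇒ ddLflhhd   [Z -> L f l]
ddLflhhd ⇒ ddfKflhhd   [L -> f K]
ddfKflhhd ⇒ ddfLdZflhhd   [K -> L d Z]
ddfLdZflhhd ⇒ ddfSdZflhhd   [L -> S]
ddfSdZflhhd ⇒ ddfZddZflhhd   [S -> Z d]
ddfZddZflhhd ⇒ ddffddZflhhd   [Z -> f]
ddffddZflhhd ⇒ ddffddfflhhd   [Z -> f]

S ⇒ Zd ⇒ dZhd ⇒ ddZhhd ⇒ ddLflhhd ⇒ ddfKflhhd ⇒ ddfLdZflhhd ⇒ ddfSdZflhhd ⇒ ddfZddZflhhd ⇒ ddffddZflhhd ⇒ ddffddfflhhd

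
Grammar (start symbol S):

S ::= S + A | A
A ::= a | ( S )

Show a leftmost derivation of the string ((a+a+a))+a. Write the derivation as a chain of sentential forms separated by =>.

S=>S+A=>A+A=>(S)+A=>(A)+A=>((S))+A=>((S+A))+A=>((S+A+A))+A=>((A+A+A))+A=>((a+A+A))+A=>((a+a+A))+A=>((a+a+a))+A=>((a+a+a))+a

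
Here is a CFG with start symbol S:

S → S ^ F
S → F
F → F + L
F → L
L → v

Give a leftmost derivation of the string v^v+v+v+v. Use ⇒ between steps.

S ⇒ S^F   [S → S ^ F]
S^F ⇒ F^F   [S → F]
F^F ⇒ L^F   [F → L]
L^F ⇒ v^F   [L → v]
v^F ⇒ v^F+L   [F → F + L]
v^F+L ⇒ v^F+L+L   [F → F + L]
v^F+L+L ⇒ v^F+L+L+L   [F → F + L]
v^F+L+L+L ⇒ v^L+L+L+L   [F → L]
v^L+L+L+L ⇒ v^v+L+L+L   [L → v]
v^v+L+L+L ⇒ v^v+v+L+L   [L → v]
v^v+v+L+L ⇒ v^v+v+v+L   [L → v]
v^v+v+v+L ⇒ v^v+v+v+v   [L → v]

S ⇒ S^F ⇒ F^F ⇒ L^F ⇒ v^F ⇒ v^F+L ⇒ v^F+L+L ⇒ v^F+L+L+L ⇒ v^L+L+L+L ⇒ v^v+L+L+L ⇒ v^v+v+L+L ⇒ v^v+v+v+L ⇒ v^v+v+v+v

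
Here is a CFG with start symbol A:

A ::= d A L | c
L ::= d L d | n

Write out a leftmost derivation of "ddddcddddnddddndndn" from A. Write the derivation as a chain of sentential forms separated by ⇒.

A ⇒ dAL ⇒ ddALL ⇒ dddALLL ⇒ ddddALLLL ⇒ ddddcLLLL ⇒ ddddcdLdLLL ⇒ ddddcddLddLLL ⇒ ddddcdddLdddLLL ⇒ ddddcddddLddddLLL ⇒ ddddcddddnddddLLL ⇒ ddddcddddnddddnLL ⇒ ddddcddddnddddndLdL ⇒ ddddcddddnddddndndL ⇒ ddddcddddnddddndndn

A ⇒ dAL   [A ::= d A L]
dAL ⇒ ddALL   [A ::= d A L]
ddALL ⇒ dddALLL   [A ::= d A L]
dddALLL ⇒ ddddALLLL   [A ::= d A L]
ddddALLLL ⇒ ddddcLLLL   [A ::= c]
ddddcLLLL ⇒ ddddcdLdLLL   [L ::= d L d]
ddddcdLdLLL ⇒ ddddcddLddLLL   [L ::= d L d]
ddddcddLddLLL ⇒ ddddcdddLdddLLL   [L ::= d L d]
ddddcdddLdddLLL ⇒ ddddcddddLddddLLL   [L ::= d L d]
ddddcddddLddddLLL ⇒ ddddcddddnddddLLL   [L ::= n]
ddddcddddnddddLLL ⇒ ddddcddddnddddnLL   [L ::= n]
ddddcddddnddddnLL ⇒ ddddcddddnddddndLdL   [L ::= d L d]
ddddcddddnddddndLdL ⇒ ddddcddddnddddndndL   [L ::= n]
ddddcddddnddddndndL ⇒ ddddcddddnddddndndn   [L ::= n]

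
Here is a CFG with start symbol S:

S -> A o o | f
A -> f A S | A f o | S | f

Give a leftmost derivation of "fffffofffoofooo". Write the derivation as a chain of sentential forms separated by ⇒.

S ⇒ Aoo ⇒ Afooo ⇒ Sfooo ⇒ Aoofooo ⇒ fASoofooo ⇒ ffASSoofooo ⇒ fffASSSoofooo ⇒ fffAfoSSSoofooo ⇒ fffffoSSSoofooo ⇒ fffffofSSoofooo ⇒ fffffoffSoofooo ⇒ fffffofffoofooo

S ⇒ Aoo   [S -> A o o]
Aoo ⇒ Afooo   [A -> A f o]
Afooo ⇒ Sfooo   [A -> S]
Sfooo ⇒ Aoofooo   [S -> A o o]
Aoofooo ⇒ fASoofooo   [A -> f A S]
fASoofooo ⇒ ffASSoofooo   [A -> f A S]
ffASSoofooo ⇒ fffASSSoofooo   [A -> f A S]
fffASSSoofooo ⇒ fffAfoSSSoofooo   [A -> A f o]
fffAfoSSSoofooo ⇒ fffffoSSSoofooo   [A -> f]
fffffoSSSoofooo ⇒ fffffofSSoofooo   [S -> f]
fffffofSSoofooo ⇒ fffffoffSoofooo   [S -> f]
fffffoffSoofooo ⇒ fffffofffoofooo   [S -> f]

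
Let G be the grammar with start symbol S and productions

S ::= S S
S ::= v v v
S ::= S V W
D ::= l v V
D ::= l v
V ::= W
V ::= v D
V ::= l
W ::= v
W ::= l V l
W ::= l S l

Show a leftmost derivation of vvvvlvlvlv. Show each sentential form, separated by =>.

S => SVW => SVWVW => vvvVWVW => vvvvDWVW => vvvvlvVWVW => vvvvlvlWVW => vvvvlvlvVW => vvvvlvlvlW => vvvvlvlvlv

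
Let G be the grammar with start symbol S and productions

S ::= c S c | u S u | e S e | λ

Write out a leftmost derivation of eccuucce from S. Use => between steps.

S => eSe   [S ::= e S e]
eSe => ecSce   [S ::= c S c]
ecSce => eccScce   [S ::= c S c]
eccScce => eccuSucce   [S ::= u S u]
eccuSucce => eccuucce   [S ::= λ]

S => eSe => ecSce => eccScce => eccuSucce => eccuucce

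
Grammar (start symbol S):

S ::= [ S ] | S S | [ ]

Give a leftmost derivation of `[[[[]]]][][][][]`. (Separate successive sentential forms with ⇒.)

S ⇒ SS ⇒ SSS ⇒ SSSS ⇒ SSSSS ⇒ [S]SSSS ⇒ [[S]]SSSS ⇒ [[[S]]]SSSS ⇒ [[[[]]]]SSSS ⇒ [[[[]]]][]SSS ⇒ [[[[]]]][][]SS ⇒ [[[[]]]][][][]S ⇒ [[[[]]]][][][][]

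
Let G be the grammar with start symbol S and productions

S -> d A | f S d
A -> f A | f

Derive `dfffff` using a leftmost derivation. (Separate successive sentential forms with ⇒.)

S ⇒ dA   [S -> d A]
dA ⇒ dfA   [A -> f A]
dfA ⇒ dffA   [A -> f A]
dffA ⇒ dfffA   [A -> f A]
dfffA ⇒ dffffA   [A -> f A]
dffffA ⇒ dfffff   [A -> f]

S ⇒ dA ⇒ dfA ⇒ dffA ⇒ dfffA ⇒ dffffA ⇒ dfffff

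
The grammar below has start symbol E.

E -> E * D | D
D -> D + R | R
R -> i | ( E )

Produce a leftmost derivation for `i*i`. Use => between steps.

E => E*D => D*D => R*D => i*D => i*R => i*i

E => E*D   [E -> E * D]
E*D => D*D   [E -> D]
D*D => R*D   [D -> R]
R*D => i*D   [R -> i]
i*D => i*R   [D -> R]
i*R => i*i   [R -> i]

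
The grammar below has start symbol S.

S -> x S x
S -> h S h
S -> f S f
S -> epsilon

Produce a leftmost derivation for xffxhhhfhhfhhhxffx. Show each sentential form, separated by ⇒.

S ⇒ xSx   [S -> x S x]
xSx ⇒ xfSfx   [S -> f S f]
xfSfx ⇒ xffSffx   [S -> f S f]
xffSffx ⇒ xffxSxffx   [S -> x S x]
xffxSxffx ⇒ xffxhShxffx   [S -> h S h]
xffxhShxffx ⇒ xffxhhShhxffx   [S -> h S h]
xffxhhShhxffx ⇒ xffxhhhShhhxffx   [S -> h S h]
xffxhhhShhhxffx ⇒ xffxhhhfSfhhhxffx   [S -> f S f]
xffxhhhfSfhhhxffx ⇒ xffxhhhfhShfhhhxffx   [S -> h S h]
xffxhhhfhShfhhhxffx ⇒ xffxhhhfhhfhhhxffx   [S -> epsilon]

S⇒xSx⇒xfSfx⇒xffSffx⇒xffxSxffx⇒xffxhShxffx⇒xffxhhShhxffx⇒xffxhhhShhhxffx⇒xffxhhhfSfhhhxffx⇒xffxhhhfhShfhhhxffx⇒xffxhhhfhhfhhhxffx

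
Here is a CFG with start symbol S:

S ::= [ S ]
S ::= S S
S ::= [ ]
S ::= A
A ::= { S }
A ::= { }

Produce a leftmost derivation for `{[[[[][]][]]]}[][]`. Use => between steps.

S => SS => SSS => ASS => {S}SS => {[S]}SS => {[[S]]}SS => {[[SS]]}SS => {[[[S]S]]}SS => {[[[SS]S]]}SS => {[[[[]S]S]]}SS => {[[[[][]]S]]}SS => {[[[[][]][]]]}SS => {[[[[][]][]]]}[]S => {[[[[][]][]]]}[][]

S => SS   [S ::= S S]
SS => SSS   [S ::= S S]
SSS => ASS   [S ::= A]
ASS => {S}SS   [A ::= { S }]
{S}SS => {[S]}SS   [S ::= [ S ]]
{[S]}SS => {[[S]]}SS   [S ::= [ S ]]
{[[S]]}SS => {[[SS]]}SS   [S ::= S S]
{[[SS]]}SS => {[[[S]S]]}SS   [S ::= [ S ]]
{[[[S]S]]}SS => {[[[SS]S]]}SS   [S ::= S S]
{[[[SS]S]]}SS => {[[[[]S]S]]}SS   [S ::= [ ]]
{[[[[]S]S]]}SS => {[[[[][]]S]]}SS   [S ::= [ ]]
{[[[[][]]S]]}SS => {[[[[][]][]]]}SS   [S ::= [ ]]
{[[[[][]][]]]}SS => {[[[[][]][]]]}[]S   [S ::= [ ]]
{[[[[][]][]]]}[]S => {[[[[][]][]]]}[][]   [S ::= [ ]]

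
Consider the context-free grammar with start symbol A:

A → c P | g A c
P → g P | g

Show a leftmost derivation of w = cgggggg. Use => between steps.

A => cP   [A → c P]
cP => cgP   [P → g P]
cgP => cggP   [P → g P]
cggP => cgggP   [P → g P]
cgggP => cggggP   [P → g P]
cggggP => cgggggP   [P → g P]
cgggggP => cgggggg   [P → g]

A=>cP=>cgP=>cggP=>cgggP=>cggggP=>cgggggP=>cgggggg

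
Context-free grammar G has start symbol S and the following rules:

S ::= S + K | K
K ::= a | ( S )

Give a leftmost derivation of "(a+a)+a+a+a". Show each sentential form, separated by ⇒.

S ⇒ S+K   [S ::= S + K]
S+K ⇒ S+K+K   [S ::= S + K]
S+K+K ⇒ S+K+K+K   [S ::= S + K]
S+K+K+K ⇒ K+K+K+K   [S ::= K]
K+K+K+K ⇒ (S)+K+K+K   [K ::= ( S )]
(S)+K+K+K ⇒ (S+K)+K+K+K   [S ::= S + K]
(S+K)+K+K+K ⇒ (K+K)+K+K+K   [S ::= K]
(K+K)+K+K+K ⇒ (a+K)+K+K+K   [K ::= a]
(a+K)+K+K+K ⇒ (a+a)+K+K+K   [K ::= a]
(a+a)+K+K+K ⇒ (a+a)+a+K+K   [K ::= a]
(a+a)+a+K+K ⇒ (a+a)+a+a+K   [K ::= a]
(a+a)+a+a+K ⇒ (a+a)+a+a+a   [K ::= a]

S ⇒ S+K ⇒ S+K+K ⇒ S+K+K+K ⇒ K+K+K+K ⇒ (S)+K+K+K ⇒ (S+K)+K+K+K ⇒ (K+K)+K+K+K ⇒ (a+K)+K+K+K ⇒ (a+a)+K+K+K ⇒ (a+a)+a+K+K ⇒ (a+a)+a+a+K ⇒ (a+a)+a+a+a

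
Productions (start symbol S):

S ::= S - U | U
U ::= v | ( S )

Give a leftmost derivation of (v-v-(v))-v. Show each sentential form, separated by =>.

S=>S-U=>U-U=>(S)-U=>(S-U)-U=>(S-U-U)-U=>(U-U-U)-U=>(v-U-U)-U=>(v-v-U)-U=>(v-v-(S))-U=>(v-v-(U))-U=>(v-v-(v))-U=>(v-v-(v))-v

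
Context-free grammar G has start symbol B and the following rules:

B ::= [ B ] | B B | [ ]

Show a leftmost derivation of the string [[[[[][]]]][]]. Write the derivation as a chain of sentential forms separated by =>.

B => [B]   [B ::= [ B ]]
[B] => [BB]   [B ::= B B]
[BB] => [[B]B]   [B ::= [ B ]]
[[B]B] => [[[B]]B]   [B ::= [ B ]]
[[[B]]B] => [[[[B]]]B]   [B ::= [ B ]]
[[[[B]]]B] => [[[[BB]]]B]   [B ::= B B]
[[[[BB]]]B] => [[[[[]B]]]B]   [B ::= [ ]]
[[[[[]B]]]B] => [[[[[][]]]]B]   [B ::= [ ]]
[[[[[][]]]]B] => [[[[[][]]]][]]   [B ::= [ ]]

B => [B] => [BB] => [[B]B] => [[[B]]B] => [[[[B]]]B] => [[[[BB]]]B] => [[[[[]B]]]B] => [[[[[][]]]]B] => [[[[[][]]]][]]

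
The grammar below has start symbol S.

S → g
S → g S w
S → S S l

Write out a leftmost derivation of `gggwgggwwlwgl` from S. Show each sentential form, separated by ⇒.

S ⇒ SSl ⇒ gSwSl ⇒ gSSlwSl ⇒ ggSwSlwSl ⇒ gggwSlwSl ⇒ gggwgSwlwSl ⇒ gggwggSwwlwSl ⇒ gggwgggwwlwSl ⇒ gggwgggwwlwgl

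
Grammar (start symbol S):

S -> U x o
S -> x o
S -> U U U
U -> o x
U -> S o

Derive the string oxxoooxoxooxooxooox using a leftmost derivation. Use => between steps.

S => UUU => SoUU => UxooUU => SoxooUU => UxooxooUU => SoxooxooUU => UUUoxooxooUU => oxUUoxooxooUU => oxSoUoxooxooUU => oxxooUoxooxooUU => oxxoooxoxooxooUU => oxxoooxoxooxooSoU => oxxoooxoxooxooxooU => oxxoooxoxooxooxooox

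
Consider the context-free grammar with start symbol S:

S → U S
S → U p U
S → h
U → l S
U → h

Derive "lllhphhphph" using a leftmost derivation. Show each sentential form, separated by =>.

S => UpU => lSpU => lUpUpU => llSpUpU => llUSpUpU => lllSSpUpU => lllUpUSpUpU => lllhpUSpUpU => lllhphSpUpU => lllhphhpUpU => lllhphhphpU => lllhphhphph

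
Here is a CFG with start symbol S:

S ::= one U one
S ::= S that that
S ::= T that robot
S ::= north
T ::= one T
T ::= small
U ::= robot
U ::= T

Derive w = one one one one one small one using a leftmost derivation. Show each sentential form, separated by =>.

S => one U one   [S ::= one U one]
one U one => one T one   [U ::= T]
one T one => one one T one   [T ::= one T]
one one T one => one one one T one   [T ::= one T]
one one one T one => one one one one T one   [T ::= one T]
one one one one T one => one one one one one T one   [T ::= one T]
one one one one one T one => one one one one one small one   [T ::= small]

S => one U one => one T one => one one T one => one one one T one => one one one one T one => one one one one one T one => one one one one one small one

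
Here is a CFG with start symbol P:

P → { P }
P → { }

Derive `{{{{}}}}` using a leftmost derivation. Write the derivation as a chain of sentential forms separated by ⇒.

P ⇒ {P}   [P → { P }]
{P} ⇒ {{P}}   [P → { P }]
{{P}} ⇒ {{{P}}}   [P → { P }]
{{{P}}} ⇒ {{{{}}}}   [P → { }]

P ⇒ {P} ⇒ {{P}} ⇒ {{{P}}} ⇒ {{{{}}}}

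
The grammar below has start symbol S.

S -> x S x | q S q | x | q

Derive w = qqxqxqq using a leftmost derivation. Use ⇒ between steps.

S ⇒ qSq ⇒ qqSqq ⇒ qqxSxqq ⇒ qqxqxqq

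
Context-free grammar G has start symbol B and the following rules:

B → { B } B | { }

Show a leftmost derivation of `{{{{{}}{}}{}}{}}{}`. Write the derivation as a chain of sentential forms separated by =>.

B => {B}B => {{B}B}B => {{{B}B}B}B => {{{{B}B}B}B}B => {{{{{}}B}B}B}B => {{{{{}}{}}B}B}B => {{{{{}}{}}{}}B}B => {{{{{}}{}}{}}{}}B => {{{{{}}{}}{}}{}}{}

B => {B}B   [B → { B } B]
{B}B => {{B}B}B   [B → { B } B]
{{B}B}B => {{{B}B}B}B   [B → { B } B]
{{{B}B}B}B => {{{{B}B}B}B}B   [B → { B } B]
{{{{B}B}B}B}B => {{{{{}}B}B}B}B   [B → { }]
{{{{{}}B}B}B}B => {{{{{}}{}}B}B}B   [B → { }]
{{{{{}}{}}B}B}B => {{{{{}}{}}{}}B}B   [B → { }]
{{{{{}}{}}{}}B}B => {{{{{}}{}}{}}{}}B   [B → { }]
{{{{{}}{}}{}}{}}B => {{{{{}}{}}{}}{}}{}   [B → { }]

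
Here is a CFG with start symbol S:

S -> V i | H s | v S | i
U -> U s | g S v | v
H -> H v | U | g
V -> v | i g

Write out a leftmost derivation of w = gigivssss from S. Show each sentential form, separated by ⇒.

S ⇒ Hs ⇒ Us ⇒ Uss ⇒ Usss ⇒ Ussss ⇒ gSvssss ⇒ gVivssss ⇒ gigivssss

S ⇒ Hs   [S -> H s]
Hs ⇒ Us   [H -> U]
Us ⇒ Uss   [U -> U s]
Uss ⇒ Usss   [U -> U s]
Usss ⇒ Ussss   [U -> U s]
Ussss ⇒ gSvssss   [U -> g S v]
gSvssss ⇒ gVivssss   [S -> V i]
gVivssss ⇒ gigivssss   [V -> i g]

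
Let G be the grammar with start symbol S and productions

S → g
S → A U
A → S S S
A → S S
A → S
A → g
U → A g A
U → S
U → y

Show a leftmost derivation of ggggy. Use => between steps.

S => AU   [S → A U]
AU => SU   [A → S]
SU => gU   [S → g]
gU => gS   [U → S]
gS => gAU   [S → A U]
gAU => gSSSU   [A → S S S]
gSSSU => ggSSU   [S → g]
ggSSU => gggSU   [S → g]
gggSU => ggggU   [S → g]
ggggU => ggggy   [U → y]

S => AU => SU => gU => gS => gAU => gSSSU => ggSSU => gggSU => ggggU => ggggy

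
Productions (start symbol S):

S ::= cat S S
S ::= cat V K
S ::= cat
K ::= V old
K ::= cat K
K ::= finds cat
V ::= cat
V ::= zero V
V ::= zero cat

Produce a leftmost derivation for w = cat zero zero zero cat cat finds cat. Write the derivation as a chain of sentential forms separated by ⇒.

S ⇒ cat V K ⇒ cat zero V K ⇒ cat zero zero V K ⇒ cat zero zero zero cat K ⇒ cat zero zero zero cat cat K ⇒ cat zero zero zero cat cat finds cat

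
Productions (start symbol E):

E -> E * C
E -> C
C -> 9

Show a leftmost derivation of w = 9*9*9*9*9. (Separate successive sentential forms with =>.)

E => E*C => E*C*C => E*C*C*C => E*C*C*C*C => C*C*C*C*C => 9*C*C*C*C => 9*9*C*C*C => 9*9*9*C*C => 9*9*9*9*C => 9*9*9*9*9

E => E*C   [E -> E * C]
E*C => E*C*C   [E -> E * C]
E*C*C => E*C*C*C   [E -> E * C]
E*C*C*C => E*C*C*C*C   [E -> E * C]
E*C*C*C*C => C*C*C*C*C   [E -> C]
C*C*C*C*C => 9*C*C*C*C   [C -> 9]
9*C*C*C*C => 9*9*C*C*C   [C -> 9]
9*9*C*C*C => 9*9*9*C*C   [C -> 9]
9*9*9*C*C => 9*9*9*9*C   [C -> 9]
9*9*9*9*C => 9*9*9*9*9   [C -> 9]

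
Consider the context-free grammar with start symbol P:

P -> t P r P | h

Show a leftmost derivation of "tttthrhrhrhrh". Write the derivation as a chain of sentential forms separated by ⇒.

P ⇒ tPrP ⇒ ttPrPrP ⇒ tttPrPrPrP ⇒ ttttPrPrPrPrP ⇒ tttthrPrPrPrP ⇒ tttthrhrPrPrP ⇒ tttthrhrhrPrP ⇒ tttthrhrhrhrP ⇒ tttthrhrhrhrh

P ⇒ tPrP   [P -> t P r P]
tPrP ⇒ ttPrPrP   [P -> t P r P]
ttPrPrP ⇒ tttPrPrPrP   [P -> t P r P]
tttPrPrPrP ⇒ ttttPrPrPrPrP   [P -> t P r P]
ttttPrPrPrPrP ⇒ tttthrPrPrPrP   [P -> h]
tttthrPrPrPrP ⇒ tttthrhrPrPrP   [P -> h]
tttthrhrPrPrP ⇒ tttthrhrhrPrP   [P -> h]
tttthrhrhrPrP ⇒ tttthrhrhrhrP   [P -> h]
tttthrhrhrhrP ⇒ tttthrhrhrhrh   [P -> h]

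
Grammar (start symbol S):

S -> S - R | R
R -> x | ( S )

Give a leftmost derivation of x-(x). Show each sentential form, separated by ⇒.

S ⇒ S-R   [S -> S - R]
S-R ⇒ R-R   [S -> R]
R-R ⇒ x-R   [R -> x]
x-R ⇒ x-(S)   [R -> ( S )]
x-(S) ⇒ x-(R)   [S -> R]
x-(R) ⇒ x-(x)   [R -> x]

S ⇒ S-R ⇒ R-R ⇒ x-R ⇒ x-(S) ⇒ x-(R) ⇒ x-(x)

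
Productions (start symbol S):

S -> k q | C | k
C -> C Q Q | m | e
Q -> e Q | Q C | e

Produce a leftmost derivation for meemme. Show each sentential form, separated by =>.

S => C => CQQ => mQQ => mQCQ => mQCCQ => meQCCQ => meeCCQ => meemCQ => meemmQ => meemme

S => C   [S -> C]
C => CQQ   [C -> C Q Q]
CQQ => mQQ   [C -> m]
mQQ => mQCQ   [Q -> Q C]
mQCQ => mQCCQ   [Q -> Q C]
mQCCQ => meQCCQ   [Q -> e Q]
meQCCQ => meeCCQ   [Q -> e]
meeCCQ => meemCQ   [C -> m]
meemCQ => meemmQ   [C -> m]
meemmQ => meemme   [Q -> e]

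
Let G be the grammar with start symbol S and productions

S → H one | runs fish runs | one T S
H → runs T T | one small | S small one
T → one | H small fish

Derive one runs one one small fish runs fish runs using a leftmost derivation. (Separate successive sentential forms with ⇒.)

S ⇒ one T S ⇒ one H small fish S ⇒ one runs T T small fish S ⇒ one runs one T small fish S ⇒ one runs one one small fish S ⇒ one runs one one small fish runs fish runs

S ⇒ one T S   [S → one T S]
one T S ⇒ one H small fish S   [T → H small fish]
one H small fish S ⇒ one runs T T small fish S   [H → runs T T]
one runs T T small fish S ⇒ one runs one T small fish S   [T → one]
one runs one T small fish S ⇒ one runs one one small fish S   [T → one]
one runs one one small fish S ⇒ one runs one one small fish runs fish runs   [S → runs fish runs]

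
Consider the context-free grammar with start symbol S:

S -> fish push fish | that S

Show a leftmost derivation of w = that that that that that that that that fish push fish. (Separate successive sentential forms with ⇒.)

S ⇒ that S ⇒ that that S ⇒ that that that S ⇒ that that that that S ⇒ that that that that that S ⇒ that that that that that that S ⇒ that that that that that that that S ⇒ that that that that that that that that S ⇒ that that that that that that that that fish push fish

S ⇒ that S   [S -> that S]
that S ⇒ that that S   [S -> that S]
that that S ⇒ that that that S   [S -> that S]
that that that S ⇒ that that that that S   [S -> that S]
that that that that S ⇒ that that that that that S   [S -> that S]
that that that that that S ⇒ that that that that that that S   [S -> that S]
that that that that that that S ⇒ that that that that that that that S   [S -> that S]
that that that that that that that S ⇒ that that that that that that that that S   [S -> that S]
that that that that that that that that S ⇒ that that that that that that that that fish push fish   [S -> fish push fish]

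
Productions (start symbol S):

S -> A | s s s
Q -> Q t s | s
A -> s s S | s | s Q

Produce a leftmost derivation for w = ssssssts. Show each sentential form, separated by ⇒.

S ⇒ A ⇒ ssS ⇒ ssA ⇒ ssssS ⇒ ssssA ⇒ sssssQ ⇒ sssssQts ⇒ ssssssts

S ⇒ A   [S -> A]
A ⇒ ssS   [A -> s s S]
ssS ⇒ ssA   [S -> A]
ssA ⇒ ssssS   [A -> s s S]
ssssS ⇒ ssssA   [S -> A]
ssssA ⇒ sssssQ   [A -> s Q]
sssssQ ⇒ sssssQts   [Q -> Q t s]
sssssQts ⇒ ssssssts   [Q -> s]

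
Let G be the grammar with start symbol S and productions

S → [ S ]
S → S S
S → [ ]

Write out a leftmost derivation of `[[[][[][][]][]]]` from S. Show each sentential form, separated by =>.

S=>[S]=>[[S]]=>[[SS]]=>[[[]S]]=>[[[]SS]]=>[[[][S]S]]=>[[[][SS]S]]=>[[[][[]S]S]]=>[[[][[]SS]S]]=>[[[][[][]S]S]]=>[[[][[][][]]S]]=>[[[][[][][]][]]]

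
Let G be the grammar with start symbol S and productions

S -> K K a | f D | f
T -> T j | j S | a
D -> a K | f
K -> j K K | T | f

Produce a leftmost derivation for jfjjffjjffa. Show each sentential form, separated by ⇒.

S ⇒ KKa ⇒ jKKKa ⇒ jfKKa ⇒ jfjKKKa ⇒ jfjTKKa ⇒ jfjTjKKa ⇒ jfjTjjKKa ⇒ jfjjSjjKKa ⇒ jfjjfDjjKKa ⇒ jfjjffjjKKa ⇒ jfjjffjjfKa ⇒ jfjjffjjffa

S ⇒ KKa   [S -> K K a]
KKa ⇒ jKKKa   [K -> j K K]
jKKKa ⇒ jfKKa   [K -> f]
jfKKa ⇒ jfjKKKa   [K -> j K K]
jfjKKKa ⇒ jfjTKKa   [K -> T]
jfjTKKa ⇒ jfjTjKKa   [T -> T j]
jfjTjKKa ⇒ jfjTjjKKa   [T -> T j]
jfjTjjKKa ⇒ jfjjSjjKKa   [T -> j S]
jfjjSjjKKa ⇒ jfjjfDjjKKa   [S -> f D]
jfjjfDjjKKa ⇒ jfjjffjjKKa   [D -> f]
jfjjffjjKKa ⇒ jfjjffjjfKa   [K -> f]
jfjjffjjfKa ⇒ jfjjffjjffa   [K -> f]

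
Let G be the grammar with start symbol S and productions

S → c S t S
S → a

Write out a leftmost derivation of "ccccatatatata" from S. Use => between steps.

S => cStS   [S → c S t S]
cStS => ccStStS   [S → c S t S]
ccStStS => cccStStStS   [S → c S t S]
cccStStStS => ccccStStStStS   [S → c S t S]
ccccStStStStS => ccccatStStStS   [S → a]
ccccatStStStS => ccccatatStStS   [S → a]
ccccatatStStS => ccccatatatStS   [S → a]
ccccatatatStS => ccccatatatatS   [S → a]
ccccatatatatS => ccccatatatata   [S → a]

S => cStS => ccStStS => cccStStStS => ccccStStStStS => ccccatStStStS => ccccatatStStS => ccccatatatStS => ccccatatatatS => ccccatatatata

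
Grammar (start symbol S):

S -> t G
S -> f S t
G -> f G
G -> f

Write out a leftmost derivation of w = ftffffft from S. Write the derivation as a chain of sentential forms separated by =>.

S => fSt => ftGt => ftfGt => ftffGt => ftfffGt => ftffffGt => ftffffft

S => fSt   [S -> f S t]
fSt => ftGt   [S -> t G]
ftGt => ftfGt   [G -> f G]
ftfGt => ftffGt   [G -> f G]
ftffGt => ftfffGt   [G -> f G]
ftfffGt => ftffffGt   [G -> f G]
ftffffGt => ftffffft   [G -> f]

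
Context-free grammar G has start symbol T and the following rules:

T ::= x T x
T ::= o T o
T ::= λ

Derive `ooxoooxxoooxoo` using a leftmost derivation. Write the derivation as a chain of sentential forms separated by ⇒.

T ⇒ oTo ⇒ ooToo ⇒ ooxTxoo ⇒ ooxoToxoo ⇒ ooxooTooxoo ⇒ ooxoooToooxoo ⇒ ooxoooxTxoooxoo ⇒ ooxoooxxoooxoo

T ⇒ oTo   [T ::= o T o]
oTo ⇒ ooToo   [T ::= o T o]
ooToo ⇒ ooxTxoo   [T ::= x T x]
ooxTxoo ⇒ ooxoToxoo   [T ::= o T o]
ooxoToxoo ⇒ ooxooTooxoo   [T ::= o T o]
ooxooTooxoo ⇒ ooxoooToooxoo   [T ::= o T o]
ooxoooToooxoo ⇒ ooxoooxTxoooxoo   [T ::= x T x]
ooxoooxTxoooxoo ⇒ ooxoooxxoooxoo   [T ::= λ]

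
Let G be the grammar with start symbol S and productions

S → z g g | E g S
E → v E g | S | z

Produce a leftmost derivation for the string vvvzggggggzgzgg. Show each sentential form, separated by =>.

S=>EgS=>vEggS=>vvEgggS=>vvvEggggS=>vvvSggggS=>vvvzggggggS=>vvvzggggggEgS=>vvvzggggggzgS=>vvvzggggggzgzgg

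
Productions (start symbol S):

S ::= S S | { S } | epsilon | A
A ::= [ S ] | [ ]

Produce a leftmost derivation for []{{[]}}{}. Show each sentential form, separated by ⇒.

S⇒SS⇒SSS⇒ASS⇒[]SS⇒[]SSS⇒[]{S}SS⇒[]{{S}}SS⇒[]{{A}}SS⇒[]{{[]}}SS⇒[]{{[]}}{S}S⇒[]{{[]}}{}S⇒[]{{[]}}{}

S ⇒ SS   [S ::= S S]
SS ⇒ SSS   [S ::= S S]
SSS ⇒ ASS   [S ::= A]
ASS ⇒ []SS   [A ::= [ ]]
[]SS ⇒ []SSS   [S ::= S S]
[]SSS ⇒ []{S}SS   [S ::= { S }]
[]{S}SS ⇒ []{{S}}SS   [S ::= { S }]
[]{{S}}SS ⇒ []{{A}}SS   [S ::= A]
[]{{A}}SS ⇒ []{{[]}}SS   [A ::= [ ]]
[]{{[]}}SS ⇒ []{{[]}}{S}S   [S ::= { S }]
[]{{[]}}{S}S ⇒ []{{[]}}{}S   [S ::= epsilon]
[]{{[]}}{}S ⇒ []{{[]}}{}   [S ::= epsilon]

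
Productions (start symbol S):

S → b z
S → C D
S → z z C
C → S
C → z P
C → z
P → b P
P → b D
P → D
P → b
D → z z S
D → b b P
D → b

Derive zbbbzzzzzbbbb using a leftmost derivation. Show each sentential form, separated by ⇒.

S⇒CD⇒SD⇒CDD⇒zDD⇒zbbPD⇒zbbbDD⇒zbbbzzSD⇒zbbbzzzzCD⇒zbbbzzzzzD⇒zbbbzzzzzbbP⇒zbbbzzzzzbbbD⇒zbbbzzzzzbbbb

S ⇒ CD   [S → C D]
CD ⇒ SD   [C → S]
SD ⇒ CDD   [S → C D]
CDD ⇒ zDD   [C → z]
zDD ⇒ zbbPD   [D → b b P]
zbbPD ⇒ zbbbDD   [P → b D]
zbbbDD ⇒ zbbbzzSD   [D → z z S]
zbbbzzSD ⇒ zbbbzzzzCD   [S → z z C]
zbbbzzzzCD ⇒ zbbbzzzzzD   [C → z]
zbbbzzzzzD ⇒ zbbbzzzzzbbP   [D → b b P]
zbbbzzzzzbbP ⇒ zbbbzzzzzbbbD   [P → b D]
zbbbzzzzzbbbD ⇒ zbbbzzzzzbbbb   [D → b]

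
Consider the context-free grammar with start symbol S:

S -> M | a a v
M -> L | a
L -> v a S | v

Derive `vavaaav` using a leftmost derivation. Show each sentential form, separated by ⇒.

S ⇒ M   [S -> M]
M ⇒ L   [M -> L]
L ⇒ vaS   [L -> v a S]
vaS ⇒ vaM   [S -> M]
vaM ⇒ vaL   [M -> L]
vaL ⇒ vavaS   [L -> v a S]
vavaS ⇒ vavaaav   [S -> a a v]

S⇒M⇒L⇒vaS⇒vaM⇒vaL⇒vavaS⇒vavaaav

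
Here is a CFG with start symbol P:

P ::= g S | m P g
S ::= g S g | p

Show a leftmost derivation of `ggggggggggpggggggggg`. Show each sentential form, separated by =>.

P => gS => ggSg => gggSgg => ggggSggg => gggggSgggg => ggggggSggggg => gggggggSgggggg => ggggggggSggggggg => gggggggggSgggggggg => ggggggggggSggggggggg => ggggggggggpggggggggg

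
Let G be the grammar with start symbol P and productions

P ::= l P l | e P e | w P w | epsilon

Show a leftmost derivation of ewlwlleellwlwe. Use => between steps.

P => ePe => ewPwe => ewlPlwe => ewlwPwlwe => ewlwlPlwlwe => ewlwllPllwlwe => ewlwllePellwlwe => ewlwlleellwlwe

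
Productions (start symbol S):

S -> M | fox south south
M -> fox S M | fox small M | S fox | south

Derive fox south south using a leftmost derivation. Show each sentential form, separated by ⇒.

S ⇒ M ⇒ fox S M ⇒ fox M M ⇒ fox south M ⇒ fox south south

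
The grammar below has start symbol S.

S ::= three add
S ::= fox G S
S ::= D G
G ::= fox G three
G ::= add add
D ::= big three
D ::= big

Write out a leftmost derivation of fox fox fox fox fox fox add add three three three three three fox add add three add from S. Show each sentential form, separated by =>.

S => fox G S => fox fox G three S => fox fox fox G three three S => fox fox fox fox G three three three S => fox fox fox fox fox G three three three three S => fox fox fox fox fox fox G three three three three three S => fox fox fox fox fox fox add add three three three three three S => fox fox fox fox fox fox add add three three three three three fox G S => fox fox fox fox fox fox add add three three three three three fox add add S => fox fox fox fox fox fox add add three three three three three fox add add three add

S => fox G S   [S ::= fox G S]
fox G S => fox fox G three S   [G ::= fox G three]
fox fox G three S => fox fox fox G three three S   [G ::= fox G three]
fox fox fox G three three S => fox fox fox fox G three three three S   [G ::= fox G three]
fox fox fox fox G three three three S => fox fox fox fox fox G three three three three S   [G ::= fox G three]
fox fox fox fox fox G three three three three S => fox fox fox fox fox fox G three three three three three S   [G ::= fox G three]
fox fox fox fox fox fox G three three three three three S => fox fox fox fox fox fox add add three three three three three S   [G ::= add add]
fox fox fox fox fox fox add add three three three three three S => fox fox fox fox fox fox add add three three three three three fox G S   [S ::= fox G S]
fox fox fox fox fox fox add add three three three three three fox G S => fox fox fox fox fox fox add add three three three three three fox add add S   [G ::= add add]
fox fox fox fox fox fox add add three three three three three fox add add S => fox fox fox fox fox fox add add three three three three three fox add add three add   [S ::= three add]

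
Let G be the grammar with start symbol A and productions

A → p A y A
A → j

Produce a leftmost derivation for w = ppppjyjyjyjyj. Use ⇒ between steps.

A ⇒ pAyA   [A → p A y A]
pAyA ⇒ ppAyAyA   [A → p A y A]
ppAyAyA ⇒ pppAyAyAyA   [A → p A y A]
pppAyAyAyA ⇒ ppppAyAyAyAyA   [A → p A y A]
ppppAyAyAyAyA ⇒ ppppjyAyAyAyA   [A → j]
ppppjyAyAyAyA ⇒ ppppjyjyAyAyA   [A → j]
ppppjyjyAyAyA ⇒ ppppjyjyjyAyA   [A → j]
ppppjyjyjyAyA ⇒ ppppjyjyjyjyA   [A → j]
ppppjyjyjyjyA ⇒ ppppjyjyjyjyj   [A → j]

A ⇒ pAyA ⇒ ppAyAyA ⇒ pppAyAyAyA ⇒ ppppAyAyAyAyA ⇒ ppppjyAyAyAyA ⇒ ppppjyjyAyAyA ⇒ ppppjyjyjyAyA ⇒ ppppjyjyjyjyA ⇒ ppppjyjyjyjyj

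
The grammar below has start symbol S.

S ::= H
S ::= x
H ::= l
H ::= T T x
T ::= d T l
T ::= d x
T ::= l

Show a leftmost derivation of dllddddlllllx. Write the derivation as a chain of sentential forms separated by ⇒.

S ⇒ H ⇒ TTx ⇒ dTlTx ⇒ dllTx ⇒ dlldTlx ⇒ dllddTllx ⇒ dlldddTlllx ⇒ dllddddTllllx ⇒ dllddddlllllx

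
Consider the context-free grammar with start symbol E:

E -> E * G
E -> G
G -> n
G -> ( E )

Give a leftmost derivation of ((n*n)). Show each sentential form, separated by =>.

E => G => (E) => (G) => ((E)) => ((E*G)) => ((G*G)) => ((n*G)) => ((n*n))

E => G   [E -> G]
G => (E)   [G -> ( E )]
(E) => (G)   [E -> G]
(G) => ((E))   [G -> ( E )]
((E)) => ((E*G))   [E -> E * G]
((E*G)) => ((G*G))   [E -> G]
((G*G)) => ((n*G))   [G -> n]
((n*G)) => ((n*n))   [G -> n]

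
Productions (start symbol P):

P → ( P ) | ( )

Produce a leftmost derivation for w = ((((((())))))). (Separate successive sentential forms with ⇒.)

P ⇒ (P)   [P → ( P )]
(P) ⇒ ((P))   [P → ( P )]
((P)) ⇒ (((P)))   [P → ( P )]
(((P))) ⇒ ((((P))))   [P → ( P )]
((((P)))) ⇒ (((((P)))))   [P → ( P )]
(((((P))))) ⇒ ((((((P))))))   [P → ( P )]
((((((P)))))) ⇒ ((((((()))))))   [P → ( )]

P⇒(P)⇒((P))⇒(((P)))⇒((((P))))⇒(((((P)))))⇒((((((P))))))⇒((((((()))))))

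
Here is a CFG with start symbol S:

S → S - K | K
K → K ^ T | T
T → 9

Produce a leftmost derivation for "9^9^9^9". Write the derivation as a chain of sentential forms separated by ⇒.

S ⇒ K   [S → K]
K ⇒ K^T   [K → K ^ T]
K^T ⇒ K^T^T   [K → K ^ T]
K^T^T ⇒ K^T^T^T   [K → K ^ T]
K^T^T^T ⇒ T^T^T^T   [K → T]
T^T^T^T ⇒ 9^T^T^T   [T → 9]
9^T^T^T ⇒ 9^9^T^T   [T → 9]
9^9^T^T ⇒ 9^9^9^T   [T → 9]
9^9^9^T ⇒ 9^9^9^9   [T → 9]

S ⇒ K ⇒ K^T ⇒ K^T^T ⇒ K^T^T^T ⇒ T^T^T^T ⇒ 9^T^T^T ⇒ 9^9^T^T ⇒ 9^9^9^T ⇒ 9^9^9^9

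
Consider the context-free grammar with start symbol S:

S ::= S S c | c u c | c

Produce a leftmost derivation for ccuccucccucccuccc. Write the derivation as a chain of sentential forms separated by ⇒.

S ⇒ SSc ⇒ cSc ⇒ cSScc ⇒ cSScScc ⇒ cSScScScc ⇒ ccucScScScc ⇒ ccuccuccScScc ⇒ ccuccucccuccScc ⇒ ccuccucccucccuccc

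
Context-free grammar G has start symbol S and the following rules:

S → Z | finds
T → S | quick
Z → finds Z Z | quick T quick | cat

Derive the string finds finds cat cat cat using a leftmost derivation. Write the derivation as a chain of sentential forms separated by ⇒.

S ⇒ Z ⇒ finds Z Z ⇒ finds finds Z Z Z ⇒ finds finds cat Z Z ⇒ finds finds cat cat Z ⇒ finds finds cat cat cat

S ⇒ Z   [S → Z]
Z ⇒ finds Z Z   [Z → finds Z Z]
finds Z Z ⇒ finds finds Z Z Z   [Z → finds Z Z]
finds finds Z Z Z ⇒ finds finds cat Z Z   [Z → cat]
finds finds cat Z Z ⇒ finds finds cat cat Z   [Z → cat]
finds finds cat cat Z ⇒ finds finds cat cat cat   [Z → cat]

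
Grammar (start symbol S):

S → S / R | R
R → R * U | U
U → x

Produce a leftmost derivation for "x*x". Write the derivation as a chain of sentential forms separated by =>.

S => R   [S → R]
R => R*U   [R → R * U]
R*U => U*U   [R → U]
U*U => x*U   [U → x]
x*U => x*x   [U → x]

S=>R=>R*U=>U*U=>x*U=>x*x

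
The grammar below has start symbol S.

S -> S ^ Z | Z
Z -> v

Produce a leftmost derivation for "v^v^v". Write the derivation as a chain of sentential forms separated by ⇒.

S⇒S^Z⇒S^Z^Z⇒Z^Z^Z⇒v^Z^Z⇒v^v^Z⇒v^v^v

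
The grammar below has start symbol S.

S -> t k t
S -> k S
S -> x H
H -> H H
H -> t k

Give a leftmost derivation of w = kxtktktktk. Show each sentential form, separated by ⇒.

S ⇒ kS ⇒ kxH ⇒ kxHH ⇒ kxHHH ⇒ kxHHHH ⇒ kxtkHHH ⇒ kxtktkHH ⇒ kxtktktkH ⇒ kxtktktktk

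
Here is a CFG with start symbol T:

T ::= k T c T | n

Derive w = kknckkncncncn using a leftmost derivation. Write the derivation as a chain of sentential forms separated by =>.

T => kTcT => kkTcTcT => kkncTcT => kknckTcTcT => kknckkTcTcTcT => kknckkncTcTcT => kknckkncncTcT => kknckkncncncT => kknckkncncncn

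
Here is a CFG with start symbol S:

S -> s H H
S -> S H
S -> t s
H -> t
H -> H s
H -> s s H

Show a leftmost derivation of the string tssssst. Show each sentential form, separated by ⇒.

S ⇒ SH   [S -> S H]
SH ⇒ tsH   [S -> t s]
tsH ⇒ tsssH   [H -> s s H]
tsssH ⇒ tsssssH   [H -> s s H]
tsssssH ⇒ tssssst   [H -> t]

S ⇒ SH ⇒ tsH ⇒ tsssH ⇒ tsssssH ⇒ tssssst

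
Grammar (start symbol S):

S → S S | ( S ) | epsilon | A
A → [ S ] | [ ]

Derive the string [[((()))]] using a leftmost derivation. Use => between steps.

S => A   [S → A]
A => [S]   [A → [ S ]]
[S] => [A]   [S → A]
[A] => [[S]]   [A → [ S ]]
[[S]] => [[(S)]]   [S → ( S )]
[[(S)]] => [[(SS)]]   [S → S S]
[[(SS)]] => [[((S)S)]]   [S → ( S )]
[[((S)S)]] => [[(((S))S)]]   [S → ( S )]
[[(((S))S)]] => [[((())S)]]   [S → epsilon]
[[((())S)]] => [[((()))]]   [S → epsilon]

S=>A=>[S]=>[A]=>[[S]]=>[[(S)]]=>[[(SS)]]=>[[((S)S)]]=>[[(((S))S)]]=>[[((())S)]]=>[[((()))]]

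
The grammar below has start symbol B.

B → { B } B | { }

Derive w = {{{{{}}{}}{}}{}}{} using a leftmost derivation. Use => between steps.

B=>{B}B=>{{B}B}B=>{{{B}B}B}B=>{{{{B}B}B}B}B=>{{{{{}}B}B}B}B=>{{{{{}}{}}B}B}B=>{{{{{}}{}}{}}B}B=>{{{{{}}{}}{}}{}}B=>{{{{{}}{}}{}}{}}{}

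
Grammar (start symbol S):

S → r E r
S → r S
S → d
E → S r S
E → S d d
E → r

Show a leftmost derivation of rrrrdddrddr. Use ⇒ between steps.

S ⇒ rS   [S → r S]
rS ⇒ rrEr   [S → r E r]
rrEr ⇒ rrSddr   [E → S d d]
rrSddr ⇒ rrrErddr   [S → r E r]
rrrErddr ⇒ rrrSddrddr   [E → S d d]
rrrSddrddr ⇒ rrrrSddrddr   [S → r S]
rrrrSddrddr ⇒ rrrrdddrddr   [S → d]

S ⇒ rS ⇒ rrEr ⇒ rrSddr ⇒ rrrErddr ⇒ rrrSddrddr ⇒ rrrrSddrddr ⇒ rrrrdddrddr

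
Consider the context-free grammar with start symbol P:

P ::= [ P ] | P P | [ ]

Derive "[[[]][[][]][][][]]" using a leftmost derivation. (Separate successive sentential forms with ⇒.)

P ⇒ [P] ⇒ [PP] ⇒ [PPP] ⇒ [PPPP] ⇒ [[P]PPP] ⇒ [[[]]PPP] ⇒ [[[]]PPPP] ⇒ [[[]][P]PPP] ⇒ [[[]][PP]PPP] ⇒ [[[]][[]P]PPP] ⇒ [[[]][[][]]PPP] ⇒ [[[]][[][]][]PP] ⇒ [[[]][[][]][][]P] ⇒ [[[]][[][]][][][]]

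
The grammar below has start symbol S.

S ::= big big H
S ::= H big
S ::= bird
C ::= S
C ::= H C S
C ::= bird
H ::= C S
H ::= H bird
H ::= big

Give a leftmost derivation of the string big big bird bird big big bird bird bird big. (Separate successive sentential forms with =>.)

S => big big H   [S ::= big big H]
big big H => big big C S   [H ::= C S]
big big C S => big big bird S   [C ::= bird]
big big bird S => big big bird H big   [S ::= H big]
big big bird H big => big big bird H bird big   [H ::= H bird]
big big bird H bird big => big big bird C S bird big   [H ::= C S]
big big bird C S bird big => big big bird S S bird big   [C ::= S]
big big bird S S bird big => big big bird bird S bird big   [S ::= bird]
big big bird bird S bird big => big big bird bird big big H bird big   [S ::= big big H]
big big bird bird big big H bird big => big big bird bird big big C S bird big   [H ::= C S]
big big bird bird big big C S bird big => big big bird bird big big bird S bird big   [C ::= bird]
big big bird bird big big bird S bird big => big big bird bird big big bird bird bird big   [S ::= bird]

S => big big H => big big C S => big big bird S => big big bird H big => big big bird H bird big => big big bird C S bird big => big big bird S S bird big => big big bird bird S bird big => big big bird bird big big H bird big => big big bird bird big big C S bird big => big big bird bird big big bird S bird big => big big bird bird big big bird bird bird big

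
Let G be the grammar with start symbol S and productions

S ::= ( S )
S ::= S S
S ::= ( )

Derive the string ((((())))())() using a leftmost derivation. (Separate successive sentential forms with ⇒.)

S ⇒ SS ⇒ (S)S ⇒ (SS)S ⇒ ((S)S)S ⇒ (((S))S)S ⇒ ((((S)))S)S ⇒ ((((())))S)S ⇒ ((((())))())S ⇒ ((((())))())()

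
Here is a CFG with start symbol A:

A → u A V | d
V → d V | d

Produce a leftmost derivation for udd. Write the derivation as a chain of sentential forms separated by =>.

A => uAV => udV => udd

A => uAV   [A → u A V]
uAV => udV   [A → d]
udV => udd   [V → d]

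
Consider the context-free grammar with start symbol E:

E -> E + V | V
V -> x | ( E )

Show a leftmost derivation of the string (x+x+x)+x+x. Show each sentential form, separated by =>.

E => E+V   [E -> E + V]
E+V => E+V+V   [E -> E + V]
E+V+V => V+V+V   [E -> V]
V+V+V => (E)+V+V   [V -> ( E )]
(E)+V+V => (E+V)+V+V   [E -> E + V]
(E+V)+V+V => (E+V+V)+V+V   [E -> E + V]
(E+V+V)+V+V => (V+V+V)+V+V   [E -> V]
(V+V+V)+V+V => (x+V+V)+V+V   [V -> x]
(x+V+V)+V+V => (x+x+V)+V+V   [V -> x]
(x+x+V)+V+V => (x+x+x)+V+V   [V -> x]
(x+x+x)+V+V => (x+x+x)+x+V   [V -> x]
(x+x+x)+x+V => (x+x+x)+x+x   [V -> x]

E => E+V => E+V+V => V+V+V => (E)+V+V => (E+V)+V+V => (E+V+V)+V+V => (V+V+V)+V+V => (x+V+V)+V+V => (x+x+V)+V+V => (x+x+x)+V+V => (x+x+x)+x+V => (x+x+x)+x+x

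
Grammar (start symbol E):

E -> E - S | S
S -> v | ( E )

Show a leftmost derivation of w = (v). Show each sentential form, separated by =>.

E => S   [E -> S]
S => (E)   [S -> ( E )]
(E) => (S)   [E -> S]
(S) => (v)   [S -> v]

E => S => (E) => (S) => (v)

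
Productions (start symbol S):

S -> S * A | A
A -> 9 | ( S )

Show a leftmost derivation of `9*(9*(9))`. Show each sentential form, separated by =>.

S => S*A   [S -> S * A]
S*A => A*A   [S -> A]
A*A => 9*A   [A -> 9]
9*A => 9*(S)   [A -> ( S )]
9*(S) => 9*(S*A)   [S -> S * A]
9*(S*A) => 9*(A*A)   [S -> A]
9*(A*A) => 9*(9*A)   [A -> 9]
9*(9*A) => 9*(9*(S))   [A -> ( S )]
9*(9*(S)) => 9*(9*(A))   [S -> A]
9*(9*(A)) => 9*(9*(9))   [A -> 9]

S=>S*A=>A*A=>9*A=>9*(S)=>9*(S*A)=>9*(A*A)=>9*(9*A)=>9*(9*(S))=>9*(9*(A))=>9*(9*(9))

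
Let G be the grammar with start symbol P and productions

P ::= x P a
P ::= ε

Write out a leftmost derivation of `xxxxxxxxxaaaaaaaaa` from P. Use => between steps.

P=>xPa=>xxPaa=>xxxPaaa=>xxxxPaaaa=>xxxxxPaaaaa=>xxxxxxPaaaaaa=>xxxxxxxPaaaaaaa=>xxxxxxxxPaaaaaaaa=>xxxxxxxxxPaaaaaaaaa=>xxxxxxxxxaaaaaaaaa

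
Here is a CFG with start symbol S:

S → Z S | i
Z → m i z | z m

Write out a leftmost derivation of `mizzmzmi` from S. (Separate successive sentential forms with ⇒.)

S ⇒ ZS   [S → Z S]
ZS ⇒ mizS   [Z → m i z]
mizS ⇒ mizZS   [S → Z S]
mizZS ⇒ mizzmS   [Z → z m]
mizzmS ⇒ mizzmZS   [S → Z S]
mizzmZS ⇒ mizzmzmS   [Z → z m]
mizzmzmS ⇒ mizzmzmi   [S → i]

S⇒ZS⇒mizS⇒mizZS⇒mizzmS⇒mizzmZS⇒mizzmzmS⇒mizzmzmi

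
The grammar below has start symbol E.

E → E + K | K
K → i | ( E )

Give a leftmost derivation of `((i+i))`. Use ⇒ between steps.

E ⇒ K   [E → K]
K ⇒ (E)   [K → ( E )]
(E) ⇒ (K)   [E → K]
(K) ⇒ ((E))   [K → ( E )]
((E)) ⇒ ((E+K))   [E → E + K]
((E+K)) ⇒ ((K+K))   [E → K]
((K+K)) ⇒ ((i+K))   [K → i]
((i+K)) ⇒ ((i+i))   [K → i]

E⇒K⇒(E)⇒(K)⇒((E))⇒((E+K))⇒((K+K))⇒((i+K))⇒((i+i))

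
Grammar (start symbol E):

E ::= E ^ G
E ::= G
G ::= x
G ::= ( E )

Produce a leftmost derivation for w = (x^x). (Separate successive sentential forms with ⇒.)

E ⇒ G   [E ::= G]
G ⇒ (E)   [G ::= ( E )]
(E) ⇒ (E^G)   [E ::= E ^ G]
(E^G) ⇒ (G^G)   [E ::= G]
(G^G) ⇒ (x^G)   [G ::= x]
(x^G) ⇒ (x^x)   [G ::= x]

E ⇒ G ⇒ (E) ⇒ (E^G) ⇒ (G^G) ⇒ (x^G) ⇒ (x^x)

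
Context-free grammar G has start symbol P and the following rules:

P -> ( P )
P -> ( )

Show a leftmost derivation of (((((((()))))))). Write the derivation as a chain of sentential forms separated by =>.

P => (P) => ((P)) => (((P))) => ((((P)))) => (((((P))))) => ((((((P)))))) => (((((((P))))))) => (((((((())))))))

P => (P)   [P -> ( P )]
(P) => ((P))   [P -> ( P )]
((P)) => (((P)))   [P -> ( P )]
(((P))) => ((((P))))   [P -> ( P )]
((((P)))) => (((((P)))))   [P -> ( P )]
(((((P))))) => ((((((P))))))   [P -> ( P )]
((((((P)))))) => (((((((P)))))))   [P -> ( P )]
(((((((P))))))) => (((((((())))))))   [P -> ( )]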